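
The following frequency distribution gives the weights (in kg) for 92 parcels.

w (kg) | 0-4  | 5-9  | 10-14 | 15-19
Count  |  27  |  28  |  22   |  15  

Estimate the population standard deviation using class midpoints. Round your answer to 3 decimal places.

Midpoints: 2, 7, 12, 17
n = 92, Σfm = 769, mean = 8.3587
Σfm² = 8983
Σf(m − x̄)² = Σfm² − (Σfm)²/n = 8983 − 769²/92 = 2555.1630
Population variance = 2555.1630 / 92 = 27.7735
Standard deviation = √27.7735 = 5.2701

5.270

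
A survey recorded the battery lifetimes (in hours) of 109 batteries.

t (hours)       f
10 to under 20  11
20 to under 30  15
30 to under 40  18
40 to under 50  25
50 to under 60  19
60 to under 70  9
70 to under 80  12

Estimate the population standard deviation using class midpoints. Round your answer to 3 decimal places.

17.646

Midpoints: 15, 25, 35, 45, 55, 65, 75
n = 109, Σfm = 4825, mean = 44.2661
Σfm² = 247525
Σf(m − x̄)² = Σfm² − (Σfm)²/n = 247525 − 4825²/109 = 33941.2844
Population variance = 33941.2844 / 109 = 311.3879
Standard deviation = √311.3879 = 17.6462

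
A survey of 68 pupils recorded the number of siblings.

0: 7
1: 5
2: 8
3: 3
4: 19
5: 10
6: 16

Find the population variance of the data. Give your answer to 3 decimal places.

3.825

Values: 0, 1, 2, 3, 4, 5, 6
n = 68, Σfx = 252, mean = 3.7059
Σfx² = 1194
Σf(x − x̄)² = Σfx² − (Σfx)²/n = 1194 − 252²/68 = 260.1176
Population variance = 260.1176 / 68 = 3.8253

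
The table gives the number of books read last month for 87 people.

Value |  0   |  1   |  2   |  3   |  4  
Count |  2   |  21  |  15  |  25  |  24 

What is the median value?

3

Cumulative frequencies: 2, 23, 38, 63, 87
n = 87, so the median is the value in position (n+1)/2 = 44.
Position 44 falls at value 3.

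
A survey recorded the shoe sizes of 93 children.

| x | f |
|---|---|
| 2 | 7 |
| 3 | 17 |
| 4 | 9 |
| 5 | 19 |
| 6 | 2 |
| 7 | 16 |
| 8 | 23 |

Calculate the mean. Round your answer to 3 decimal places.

5.419

Values: 2, 3, 4, 5, 6, 7, 8
Σfx = 7×2 + 17×3 + 9×4 + 19×5 + 2×6 + 16×7 + 23×8 = 504
n = Σf = 93
Mean = 504 / 93 = 5.4194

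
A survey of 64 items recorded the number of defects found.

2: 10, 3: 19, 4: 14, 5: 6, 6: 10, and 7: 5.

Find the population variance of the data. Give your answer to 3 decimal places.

Values: 2, 3, 4, 5, 6, 7
n = 64, Σfx = 258, mean = 4.0312
Σfx² = 1190
Σf(x − x̄)² = Σfx² − (Σfx)²/n = 1190 − 258²/64 = 149.9375
Population variance = 149.9375 / 64 = 2.3428

2.343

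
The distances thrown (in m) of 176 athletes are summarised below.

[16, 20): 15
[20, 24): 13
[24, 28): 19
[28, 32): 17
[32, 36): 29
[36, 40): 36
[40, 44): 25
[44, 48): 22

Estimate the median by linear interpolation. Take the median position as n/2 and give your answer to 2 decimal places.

35.31

Cumulative frequencies: 15, 28, 47, 64, 93, 129, 154, 176
n = 176; position = n/2 = 88.
This falls in the class [32, 36): L = 32, F = 64, f = 29, h = 4.
Median ≈ 32 + ((88 − 64) / 29) × 4 = 35.3103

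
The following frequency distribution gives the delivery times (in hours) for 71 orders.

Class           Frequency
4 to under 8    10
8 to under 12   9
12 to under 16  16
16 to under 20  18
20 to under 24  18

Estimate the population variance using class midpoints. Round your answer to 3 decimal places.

29.340

Midpoints: 6, 10, 14, 18, 22
n = 71, Σfm = 1094, mean = 15.4085
Σfm² = 18940
Σf(m − x̄)² = Σfm² − (Σfm)²/n = 18940 − 1094²/71 = 2083.1549
Population variance = 2083.1549 / 71 = 29.3402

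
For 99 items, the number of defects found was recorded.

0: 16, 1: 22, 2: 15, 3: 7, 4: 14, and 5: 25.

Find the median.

2

Cumulative frequencies: 16, 38, 53, 60, 74, 99
n = 99, so the median is the value in position (n+1)/2 = 50.
Position 50 falls at value 2.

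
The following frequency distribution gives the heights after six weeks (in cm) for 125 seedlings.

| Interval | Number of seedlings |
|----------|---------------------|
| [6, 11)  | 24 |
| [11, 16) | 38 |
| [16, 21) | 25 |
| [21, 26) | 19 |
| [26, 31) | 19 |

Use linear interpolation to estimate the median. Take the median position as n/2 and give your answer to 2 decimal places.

Cumulative frequencies: 24, 62, 87, 106, 125
n = 125; position = n/2 = 62.5.
This falls in the class [16, 21): L = 16, F = 62, f = 25, h = 5.
Median ≈ 16 + ((62.5 − 62) / 25) × 5 = 16.1000

16.10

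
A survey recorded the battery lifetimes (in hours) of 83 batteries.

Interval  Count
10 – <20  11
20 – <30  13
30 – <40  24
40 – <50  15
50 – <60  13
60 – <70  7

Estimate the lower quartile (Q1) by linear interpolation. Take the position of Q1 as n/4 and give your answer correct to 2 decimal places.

Cumulative frequencies: 11, 24, 48, 63, 76, 83
n = 83; position = n/4 = 20.75.
This falls in the class 20 – <30: L = 20, F = 11, f = 13, h = 10.
Lower quartile ≈ 20 + ((20.75 − 11) / 13) × 10 = 27.5000

27.50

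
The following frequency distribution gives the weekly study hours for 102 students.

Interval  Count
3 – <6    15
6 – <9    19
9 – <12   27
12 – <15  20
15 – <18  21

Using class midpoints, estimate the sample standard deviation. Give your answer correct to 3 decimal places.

4.020

Midpoints: 4.5, 7.5, 10.5, 13.5, 16.5
n = 102, Σfm = 1110, mean = 10.8824
Σfm² = 13711.5
Σf(m − x̄)² = Σfm² − (Σfm)²/n = 13711.5 − 1110²/102 = 1632.0882
Sample variance = 1632.0882 / 101 = 16.1593
Standard deviation = √16.1593 = 4.0199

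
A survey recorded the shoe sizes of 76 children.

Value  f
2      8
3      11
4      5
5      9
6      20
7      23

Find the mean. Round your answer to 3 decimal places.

Values: 2, 3, 4, 5, 6, 7
Σfx = 8×2 + 11×3 + 5×4 + 9×5 + 20×6 + 23×7 = 395
n = Σf = 76
Mean = 395 / 76 = 5.1974

5.197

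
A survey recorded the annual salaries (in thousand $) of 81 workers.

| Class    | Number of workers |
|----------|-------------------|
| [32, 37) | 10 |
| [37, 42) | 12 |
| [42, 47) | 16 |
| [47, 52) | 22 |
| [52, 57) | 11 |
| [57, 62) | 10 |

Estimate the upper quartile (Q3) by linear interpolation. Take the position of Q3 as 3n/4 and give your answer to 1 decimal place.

Cumulative frequencies: 10, 22, 38, 60, 71, 81
n = 81; position = 3n/4 = 60.75.
This falls in the class [52, 57): L = 52, F = 60, f = 11, h = 5.
Upper quartile ≈ 52 + ((60.75 − 60) / 11) × 5 = 52.3409

52.3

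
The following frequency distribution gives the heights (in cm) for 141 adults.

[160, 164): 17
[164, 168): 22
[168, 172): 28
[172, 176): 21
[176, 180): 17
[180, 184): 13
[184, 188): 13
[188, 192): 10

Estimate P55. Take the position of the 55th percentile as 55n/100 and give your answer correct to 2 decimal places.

174.01

Cumulative frequencies: 17, 39, 67, 88, 105, 118, 131, 141
n = 141; position = 55n/100 = 77.55.
This falls in the class [172, 176): L = 172, F = 67, f = 21, h = 4.
55th percentile ≈ 172 + ((77.55 − 67) / 21) × 4 = 174.0095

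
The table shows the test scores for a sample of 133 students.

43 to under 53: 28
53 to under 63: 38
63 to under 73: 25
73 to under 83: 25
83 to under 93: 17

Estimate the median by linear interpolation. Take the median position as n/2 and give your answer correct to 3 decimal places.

Cumulative frequencies: 28, 66, 91, 116, 133
n = 133; position = n/2 = 66.5.
This falls in the class 63 to under 73: L = 63, F = 66, f = 25, h = 10.
Median ≈ 63 + ((66.5 − 66) / 25) × 10 = 63.2000

63.200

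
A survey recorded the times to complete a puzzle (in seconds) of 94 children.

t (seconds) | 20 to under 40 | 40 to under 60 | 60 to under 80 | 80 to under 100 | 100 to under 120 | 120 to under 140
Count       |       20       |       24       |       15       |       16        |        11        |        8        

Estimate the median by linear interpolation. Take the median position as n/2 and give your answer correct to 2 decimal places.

Cumulative frequencies: 20, 44, 59, 75, 86, 94
n = 94; position = n/2 = 47.
This falls in the class 60 to under 80: L = 60, F = 44, f = 15, h = 20.
Median ≈ 60 + ((47 − 44) / 15) × 20 = 64.0000

64.00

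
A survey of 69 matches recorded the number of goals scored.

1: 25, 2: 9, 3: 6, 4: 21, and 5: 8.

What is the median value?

Cumulative frequencies: 25, 34, 40, 61, 69
n = 69, so the median is the value in position (n+1)/2 = 35.
Position 35 falls at value 3.

3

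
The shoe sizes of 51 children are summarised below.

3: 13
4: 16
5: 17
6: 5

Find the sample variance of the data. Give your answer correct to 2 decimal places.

Values: 3, 4, 5, 6
n = 51, Σfx = 218, mean = 4.2745
Σfx² = 978
Σf(x − x̄)² = Σfx² − (Σfx)²/n = 978 − 218²/51 = 46.1569
Sample variance = 46.1569 / 50 = 0.9231

0.92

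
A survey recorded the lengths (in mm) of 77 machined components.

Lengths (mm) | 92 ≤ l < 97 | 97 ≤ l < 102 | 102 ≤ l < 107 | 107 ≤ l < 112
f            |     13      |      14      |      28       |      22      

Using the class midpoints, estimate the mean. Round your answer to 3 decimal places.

Midpoints: 94.5, 99.5, 104.5, 109.5
Σfm = 13×94.5 + 14×99.5 + 28×104.5 + 22×109.5 = 7956.5
n = Σf = 77
Mean = 7956.5 / 77 = 103.3312

103.331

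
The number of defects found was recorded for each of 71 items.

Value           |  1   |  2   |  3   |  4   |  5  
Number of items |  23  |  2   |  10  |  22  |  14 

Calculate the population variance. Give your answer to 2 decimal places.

Values: 1, 2, 3, 4, 5
n = 71, Σfx = 215, mean = 3.0282
Σfx² = 823
Σf(x − x̄)² = Σfx² − (Σfx)²/n = 823 − 215²/71 = 171.9437
Population variance = 171.9437 / 71 = 2.4217

2.42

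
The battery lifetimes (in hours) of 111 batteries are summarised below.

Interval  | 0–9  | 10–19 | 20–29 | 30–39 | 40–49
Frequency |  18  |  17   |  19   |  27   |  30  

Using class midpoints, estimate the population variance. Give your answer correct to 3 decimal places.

Midpoints: 4.5, 14.5, 24.5, 34.5, 44.5
n = 111, Σfm = 3059.5, mean = 27.5631
Σfm² = 106887.75
Σf(m − x̄)² = Σfm² − (Σfm)²/n = 106887.75 − 3059.5²/111 = 22558.5586
Population variance = 22558.5586 / 111 = 203.2303

203.230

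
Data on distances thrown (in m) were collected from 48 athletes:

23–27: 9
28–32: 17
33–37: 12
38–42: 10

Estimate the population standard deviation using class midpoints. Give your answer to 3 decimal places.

Midpoints: 25, 30, 35, 40
n = 48, Σfm = 1555, mean = 32.3958
Σfm² = 51625
Σf(m − x̄)² = Σfm² − (Σfm)²/n = 51625 − 1555²/48 = 1249.4792
Population variance = 1249.4792 / 48 = 26.0308
Standard deviation = √26.0308 = 5.1020

5.102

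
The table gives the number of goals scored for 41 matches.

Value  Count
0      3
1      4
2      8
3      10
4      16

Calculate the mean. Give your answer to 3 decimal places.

2.780

Values: 0, 1, 2, 3, 4
Σfx = 3×0 + 4×1 + 8×2 + 10×3 + 16×4 = 114
n = Σf = 41
Mean = 114 / 41 = 2.7805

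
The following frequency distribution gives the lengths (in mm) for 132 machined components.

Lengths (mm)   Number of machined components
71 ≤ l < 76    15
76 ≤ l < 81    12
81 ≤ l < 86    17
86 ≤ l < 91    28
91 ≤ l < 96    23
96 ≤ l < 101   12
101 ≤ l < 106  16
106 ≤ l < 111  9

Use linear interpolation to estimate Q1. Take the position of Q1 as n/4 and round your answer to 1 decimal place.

82.8

Cumulative frequencies: 15, 27, 44, 72, 95, 107, 123, 132
n = 132; position = n/4 = 33.
This falls in the class 81 ≤ l < 86: L = 81, F = 27, f = 17, h = 5.
Lower quartile ≈ 81 + ((33 − 27) / 17) × 5 = 82.7647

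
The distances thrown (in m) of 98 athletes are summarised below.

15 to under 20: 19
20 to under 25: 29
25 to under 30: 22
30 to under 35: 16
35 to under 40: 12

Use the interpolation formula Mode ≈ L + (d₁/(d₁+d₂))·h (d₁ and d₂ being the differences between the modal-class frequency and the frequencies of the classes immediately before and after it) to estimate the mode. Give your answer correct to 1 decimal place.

Modal class: 20 to under 25 (highest frequency 29).
d₁ = 29 − 19 = 10, d₂ = 29 − 22 = 7
Mode ≈ 20 + (10/(10+7)) × 5 = 20 + 2.9412 = 22.9412

22.9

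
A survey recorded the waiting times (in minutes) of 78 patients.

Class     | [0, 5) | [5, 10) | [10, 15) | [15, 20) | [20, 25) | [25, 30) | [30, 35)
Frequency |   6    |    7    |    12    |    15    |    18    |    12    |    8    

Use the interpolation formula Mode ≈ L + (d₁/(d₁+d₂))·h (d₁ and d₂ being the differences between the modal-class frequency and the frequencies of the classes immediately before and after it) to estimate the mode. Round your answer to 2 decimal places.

21.67

Modal class: [20, 25) (highest frequency 18).
d₁ = 18 − 15 = 3, d₂ = 18 − 12 = 6
Mode ≈ 20 + (3/(3+6)) × 5 = 20 + 1.6667 = 21.6667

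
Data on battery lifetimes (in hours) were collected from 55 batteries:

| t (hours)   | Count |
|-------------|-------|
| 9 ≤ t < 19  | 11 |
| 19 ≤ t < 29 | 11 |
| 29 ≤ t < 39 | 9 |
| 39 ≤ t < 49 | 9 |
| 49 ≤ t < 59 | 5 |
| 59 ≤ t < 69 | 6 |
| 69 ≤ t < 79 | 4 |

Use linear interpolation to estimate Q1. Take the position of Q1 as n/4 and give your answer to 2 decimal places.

21.50

Cumulative frequencies: 11, 22, 31, 40, 45, 51, 55
n = 55; position = n/4 = 13.75.
This falls in the class 19 ≤ t < 29: L = 19, F = 11, f = 11, h = 10.
Lower quartile ≈ 19 + ((13.75 − 11) / 11) × 10 = 21.5000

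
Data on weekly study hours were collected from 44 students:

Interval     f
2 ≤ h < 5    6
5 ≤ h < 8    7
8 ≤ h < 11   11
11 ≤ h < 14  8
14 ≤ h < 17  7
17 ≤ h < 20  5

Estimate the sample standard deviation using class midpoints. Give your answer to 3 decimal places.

4.680

Midpoints: 3.5, 6.5, 9.5, 12.5, 15.5, 18.5
n = 44, Σfm = 472, mean = 10.7273
Σfm² = 6005
Σf(m − x̄)² = Σfm² − (Σfm)²/n = 6005 − 472²/44 = 941.7273
Sample variance = 941.7273 / 43 = 21.9006
Standard deviation = √21.9006 = 4.6798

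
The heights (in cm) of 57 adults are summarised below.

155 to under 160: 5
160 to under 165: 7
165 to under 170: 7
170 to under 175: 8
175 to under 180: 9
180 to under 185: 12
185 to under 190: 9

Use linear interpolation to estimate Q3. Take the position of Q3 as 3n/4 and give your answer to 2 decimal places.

Cumulative frequencies: 5, 12, 19, 27, 36, 48, 57
n = 57; position = 3n/4 = 42.75.
This falls in the class 180 to under 185: L = 180, F = 36, f = 12, h = 5.
Upper quartile ≈ 180 + ((42.75 − 36) / 12) × 5 = 182.8125

182.81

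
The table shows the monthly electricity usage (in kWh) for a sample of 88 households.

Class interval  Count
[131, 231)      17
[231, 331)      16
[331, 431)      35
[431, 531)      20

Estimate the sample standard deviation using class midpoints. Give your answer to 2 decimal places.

103.82

Midpoints: 181, 281, 381, 481
n = 88, Σfm = 30528, mean = 346.9091
Σfm² = 11528168
Σf(m − x̄)² = Σfm² − (Σfm)²/n = 11528168 − 30528²/88 = 937727.2727
Sample variance = 937727.2727 / 87 = 10778.4744
Standard deviation = √10778.4744 = 103.8194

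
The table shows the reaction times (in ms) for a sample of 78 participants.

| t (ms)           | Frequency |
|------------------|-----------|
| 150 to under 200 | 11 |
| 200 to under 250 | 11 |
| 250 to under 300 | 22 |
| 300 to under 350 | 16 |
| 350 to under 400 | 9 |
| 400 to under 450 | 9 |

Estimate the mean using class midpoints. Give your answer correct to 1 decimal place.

292.9

Midpoints: 175, 225, 275, 325, 375, 425
Σfm = 11×175 + 11×225 + 22×275 + 16×325 + 9×375 + 9×425 = 22850
n = Σf = 78
Mean = 22850 / 78 = 292.9487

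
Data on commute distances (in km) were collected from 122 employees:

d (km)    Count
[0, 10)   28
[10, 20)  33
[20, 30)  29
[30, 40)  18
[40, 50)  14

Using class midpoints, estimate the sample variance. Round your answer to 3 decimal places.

Midpoints: 5, 15, 25, 35, 45
n = 122, Σfm = 2620, mean = 21.4754
Σfm² = 76650
Σf(m − x̄)² = Σfm² − (Σfm)²/n = 76650 − 2620²/122 = 20384.4262
Sample variance = 20384.4262 / 121 = 168.4663

168.466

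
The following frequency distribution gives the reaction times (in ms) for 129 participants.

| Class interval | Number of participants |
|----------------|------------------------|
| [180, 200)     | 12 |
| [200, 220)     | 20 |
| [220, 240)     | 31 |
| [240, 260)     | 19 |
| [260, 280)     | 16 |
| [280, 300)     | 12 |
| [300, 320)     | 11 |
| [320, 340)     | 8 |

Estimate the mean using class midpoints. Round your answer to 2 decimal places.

249.69

Midpoints: 190, 210, 230, 250, 270, 290, 310, 330
Σfm = 12×190 + 20×210 + 31×230 + 19×250 + 16×270 + 12×290 + 11×310 + 8×330 = 32210
n = Σf = 129
Mean = 32210 / 129 = 249.6899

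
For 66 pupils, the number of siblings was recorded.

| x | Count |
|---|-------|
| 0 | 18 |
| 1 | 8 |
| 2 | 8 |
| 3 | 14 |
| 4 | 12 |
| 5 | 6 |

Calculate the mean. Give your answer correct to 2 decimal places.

2.18

Values: 0, 1, 2, 3, 4, 5
Σfx = 18×0 + 8×1 + 8×2 + 14×3 + 12×4 + 6×5 = 144
n = Σf = 66
Mean = 144 / 66 = 2.1818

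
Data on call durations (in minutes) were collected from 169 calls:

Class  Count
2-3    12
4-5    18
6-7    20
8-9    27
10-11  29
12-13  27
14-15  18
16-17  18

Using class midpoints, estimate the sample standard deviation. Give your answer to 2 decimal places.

4.10

Midpoints: 2.5, 4.5, 6.5, 8.5, 10.5, 12.5, 14.5, 16.5
n = 169, Σfm = 1670.5, mean = 9.8846
Σfm² = 19336.25
Σf(m − x̄)² = Σfm² − (Σfm)²/n = 19336.25 − 1670.5²/169 = 2824.0000
Sample variance = 2824.0000 / 168 = 16.8095
Standard deviation = √16.8095 = 4.0999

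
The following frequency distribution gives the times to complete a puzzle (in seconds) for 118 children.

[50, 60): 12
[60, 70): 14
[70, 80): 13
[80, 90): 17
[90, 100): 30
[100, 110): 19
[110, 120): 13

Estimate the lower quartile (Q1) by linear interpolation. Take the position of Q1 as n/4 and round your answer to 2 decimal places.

72.69

Cumulative frequencies: 12, 26, 39, 56, 86, 105, 118
n = 118; position = n/4 = 29.5.
This falls in the class [70, 80): L = 70, F = 26, f = 13, h = 10.
Lower quartile ≈ 70 + ((29.5 − 26) / 13) × 10 = 72.6923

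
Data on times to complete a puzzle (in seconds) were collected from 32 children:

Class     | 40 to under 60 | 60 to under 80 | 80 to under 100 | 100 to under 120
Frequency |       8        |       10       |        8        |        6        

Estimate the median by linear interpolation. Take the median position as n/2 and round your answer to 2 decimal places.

Cumulative frequencies: 8, 18, 26, 32
n = 32; position = n/2 = 16.
This falls in the class 60 to under 80: L = 60, F = 8, f = 10, h = 20.
Median ≈ 60 + ((16 − 8) / 10) × 20 = 76.0000

76.00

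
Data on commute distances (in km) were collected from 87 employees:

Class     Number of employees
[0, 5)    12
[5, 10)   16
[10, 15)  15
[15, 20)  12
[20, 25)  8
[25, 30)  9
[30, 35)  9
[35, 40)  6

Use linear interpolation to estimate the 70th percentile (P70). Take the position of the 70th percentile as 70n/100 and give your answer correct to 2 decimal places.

23.69

Cumulative frequencies: 12, 28, 43, 55, 63, 72, 81, 87
n = 87; position = 70n/100 = 60.9.
This falls in the class [20, 25): L = 20, F = 55, f = 8, h = 5.
70th percentile ≈ 20 + ((60.9 − 55) / 8) × 5 = 23.6875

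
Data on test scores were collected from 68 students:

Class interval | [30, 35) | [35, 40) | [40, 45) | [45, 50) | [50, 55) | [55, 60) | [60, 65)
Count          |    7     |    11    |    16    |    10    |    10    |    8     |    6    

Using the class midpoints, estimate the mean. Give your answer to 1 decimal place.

46.4

Midpoints: 32.5, 37.5, 42.5, 47.5, 52.5, 57.5, 62.5
Σfm = 7×32.5 + 11×37.5 + 16×42.5 + 10×47.5 + 10×52.5 + 8×57.5 + 6×62.5 = 3155
n = Σf = 68
Mean = 3155 / 68 = 46.3971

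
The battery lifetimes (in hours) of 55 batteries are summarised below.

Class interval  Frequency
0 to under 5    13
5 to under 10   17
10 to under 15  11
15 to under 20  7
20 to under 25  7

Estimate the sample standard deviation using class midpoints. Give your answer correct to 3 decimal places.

Midpoints: 2.5, 7.5, 12.5, 17.5, 22.5
n = 55, Σfm = 577.5, mean = 10.5000
Σfm² = 8443.75
Σf(m − x̄)² = Σfm² − (Σfm)²/n = 8443.75 − 577.5²/55 = 2380.0000
Sample variance = 2380.0000 / 54 = 44.0741
Standard deviation = √44.0741 = 6.6388

6.639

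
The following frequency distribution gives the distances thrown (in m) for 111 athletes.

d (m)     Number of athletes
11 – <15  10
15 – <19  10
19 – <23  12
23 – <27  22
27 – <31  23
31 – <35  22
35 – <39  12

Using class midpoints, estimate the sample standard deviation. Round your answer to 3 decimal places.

7.093

Midpoints: 13, 17, 21, 25, 29, 33, 37
n = 111, Σfm = 2939, mean = 26.4775
Σfm² = 83351
Σf(m − x̄)² = Σfm² − (Σfm)²/n = 83351 − 2939²/111 = 5533.6937
Sample variance = 5533.6937 / 110 = 50.3063
Standard deviation = √50.3063 = 7.0927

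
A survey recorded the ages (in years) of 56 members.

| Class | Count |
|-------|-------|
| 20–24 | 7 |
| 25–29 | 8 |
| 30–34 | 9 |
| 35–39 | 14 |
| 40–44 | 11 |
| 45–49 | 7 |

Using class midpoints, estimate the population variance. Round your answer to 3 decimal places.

Midpoints: 22, 27, 32, 37, 42, 47
n = 56, Σfm = 1967, mean = 35.1250
Σfm² = 72469
Σf(m − x̄)² = Σfm² − (Σfm)²/n = 72469 − 1967²/56 = 3378.1250
Population variance = 3378.1250 / 56 = 60.3237

60.324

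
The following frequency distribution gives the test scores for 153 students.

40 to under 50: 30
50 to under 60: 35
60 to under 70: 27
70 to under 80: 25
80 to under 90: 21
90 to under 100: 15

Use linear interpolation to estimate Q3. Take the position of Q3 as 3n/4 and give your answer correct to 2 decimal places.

Cumulative frequencies: 30, 65, 92, 117, 138, 153
n = 153; position = 3n/4 = 114.75.
This falls in the class 70 to under 80: L = 70, F = 92, f = 25, h = 10.
Upper quartile ≈ 70 + ((114.75 − 92) / 25) × 10 = 79.1000

79.10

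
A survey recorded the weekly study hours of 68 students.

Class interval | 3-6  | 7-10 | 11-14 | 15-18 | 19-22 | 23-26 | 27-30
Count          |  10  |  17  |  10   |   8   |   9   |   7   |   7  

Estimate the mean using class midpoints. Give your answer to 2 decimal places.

14.74

Midpoints: 4.5, 8.5, 12.5, 16.5, 20.5, 24.5, 28.5
Σfm = 10×4.5 + 17×8.5 + 10×12.5 + 8×16.5 + 9×20.5 + 7×24.5 + 7×28.5 = 1002
n = Σf = 68
Mean = 1002 / 68 = 14.7353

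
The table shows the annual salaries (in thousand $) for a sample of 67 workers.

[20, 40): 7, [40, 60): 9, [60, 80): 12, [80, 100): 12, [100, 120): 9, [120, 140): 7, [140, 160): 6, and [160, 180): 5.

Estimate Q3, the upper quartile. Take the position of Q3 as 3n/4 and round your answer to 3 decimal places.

123.571

Cumulative frequencies: 7, 16, 28, 40, 49, 56, 62, 67
n = 67; position = 3n/4 = 50.25.
This falls in the class [120, 140): L = 120, F = 49, f = 7, h = 20.
Upper quartile ≈ 120 + ((50.25 − 49) / 7) × 20 = 123.5714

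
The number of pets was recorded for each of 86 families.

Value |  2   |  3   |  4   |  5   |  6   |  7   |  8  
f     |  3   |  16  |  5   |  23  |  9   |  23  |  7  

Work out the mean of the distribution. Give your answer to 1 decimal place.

5.3

Values: 2, 3, 4, 5, 6, 7, 8
Σfx = 3×2 + 16×3 + 5×4 + 23×5 + 9×6 + 23×7 + 7×8 = 460
n = Σf = 86
Mean = 460 / 86 = 5.3488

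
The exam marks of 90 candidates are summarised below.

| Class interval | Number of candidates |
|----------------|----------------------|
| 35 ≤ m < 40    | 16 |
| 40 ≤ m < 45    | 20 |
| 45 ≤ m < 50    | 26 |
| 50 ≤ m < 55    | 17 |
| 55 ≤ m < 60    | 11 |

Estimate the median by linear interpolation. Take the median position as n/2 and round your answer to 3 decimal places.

Cumulative frequencies: 16, 36, 62, 79, 90
n = 90; position = n/2 = 45.
This falls in the class 45 ≤ m < 50: L = 45, F = 36, f = 26, h = 5.
Median ≈ 45 + ((45 − 36) / 26) × 5 = 46.7308

46.731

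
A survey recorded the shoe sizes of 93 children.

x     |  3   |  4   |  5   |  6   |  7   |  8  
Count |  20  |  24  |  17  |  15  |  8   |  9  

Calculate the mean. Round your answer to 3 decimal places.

Values: 3, 4, 5, 6, 7, 8
Σfx = 20×3 + 24×4 + 17×5 + 15×6 + 8×7 + 9×8 = 459
n = Σf = 93
Mean = 459 / 93 = 4.9355

4.935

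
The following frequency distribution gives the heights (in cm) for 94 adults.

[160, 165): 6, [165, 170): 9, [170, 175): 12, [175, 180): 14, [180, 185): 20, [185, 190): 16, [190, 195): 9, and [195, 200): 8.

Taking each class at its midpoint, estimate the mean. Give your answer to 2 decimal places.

180.85

Midpoints: 162.5, 167.5, 172.5, 177.5, 182.5, 187.5, 192.5, 197.5
Σfm = 6×162.5 + 9×167.5 + 12×172.5 + 14×177.5 + 20×182.5 + 16×187.5 + 9×192.5 + 8×197.5 = 17000
n = Σf = 94
Mean = 17000 / 94 = 180.8511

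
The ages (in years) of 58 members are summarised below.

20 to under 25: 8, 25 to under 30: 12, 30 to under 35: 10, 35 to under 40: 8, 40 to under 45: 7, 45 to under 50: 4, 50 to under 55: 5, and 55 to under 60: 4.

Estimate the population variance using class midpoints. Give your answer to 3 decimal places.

Midpoints: 22.5, 27.5, 32.5, 37.5, 42.5, 47.5, 52.5, 57.5
n = 58, Σfm = 2115, mean = 36.4655
Σfm² = 83612.5
Σf(m − x̄)² = Σfm² − (Σfm)²/n = 83612.5 − 2115²/58 = 6487.9310
Population variance = 6487.9310 / 58 = 111.8609

111.861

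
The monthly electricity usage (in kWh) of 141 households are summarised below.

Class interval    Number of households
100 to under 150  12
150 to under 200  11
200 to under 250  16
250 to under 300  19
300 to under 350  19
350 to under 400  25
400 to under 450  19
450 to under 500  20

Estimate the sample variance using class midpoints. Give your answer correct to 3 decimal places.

Midpoints: 125, 175, 225, 275, 325, 375, 425, 475
n = 141, Σfm = 45375, mean = 321.8085
Σfm² = 16238125
Σf(m − x̄)² = Σfm² − (Σfm)²/n = 16238125 − 45375²/141 = 1636063.8298
Sample variance = 1636063.8298 / 140 = 11686.1702

11686.170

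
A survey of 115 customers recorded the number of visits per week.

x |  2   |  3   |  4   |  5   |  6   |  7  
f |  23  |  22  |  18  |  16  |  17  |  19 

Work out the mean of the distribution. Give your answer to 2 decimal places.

4.34

Values: 2, 3, 4, 5, 6, 7
Σfx = 23×2 + 22×3 + 18×4 + 16×5 + 17×6 + 19×7 = 499
n = Σf = 115
Mean = 499 / 115 = 4.3391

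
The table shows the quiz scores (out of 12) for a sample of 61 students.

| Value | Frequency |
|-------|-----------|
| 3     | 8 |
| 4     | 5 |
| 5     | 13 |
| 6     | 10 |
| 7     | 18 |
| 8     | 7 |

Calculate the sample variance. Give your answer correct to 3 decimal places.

Values: 3, 4, 5, 6, 7, 8
n = 61, Σfx = 351, mean = 5.7541
Σfx² = 2167
Σf(x − x̄)² = Σfx² − (Σfx)²/n = 2167 − 351²/61 = 147.3115
Sample variance = 147.3115 / 60 = 2.4552

2.455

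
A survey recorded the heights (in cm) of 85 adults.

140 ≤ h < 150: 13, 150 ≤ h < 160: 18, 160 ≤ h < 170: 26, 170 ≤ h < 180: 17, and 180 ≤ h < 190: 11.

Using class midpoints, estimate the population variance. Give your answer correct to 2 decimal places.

153.77

Midpoints: 145, 155, 165, 175, 185
n = 85, Σfm = 13975, mean = 164.4118
Σfm² = 2310725
Σf(m − x̄)² = Σfm² − (Σfm)²/n = 2310725 − 13975²/85 = 13070.5882
Population variance = 13070.5882 / 85 = 153.7716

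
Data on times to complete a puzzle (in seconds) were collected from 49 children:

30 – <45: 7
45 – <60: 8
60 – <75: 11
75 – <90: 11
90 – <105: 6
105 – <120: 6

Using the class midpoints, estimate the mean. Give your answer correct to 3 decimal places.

Midpoints: 37.5, 52.5, 67.5, 82.5, 97.5, 112.5
Σfm = 7×37.5 + 8×52.5 + 11×67.5 + 11×82.5 + 6×97.5 + 6×112.5 = 3592.5
n = Σf = 49
Mean = 3592.5 / 49 = 73.3163

73.316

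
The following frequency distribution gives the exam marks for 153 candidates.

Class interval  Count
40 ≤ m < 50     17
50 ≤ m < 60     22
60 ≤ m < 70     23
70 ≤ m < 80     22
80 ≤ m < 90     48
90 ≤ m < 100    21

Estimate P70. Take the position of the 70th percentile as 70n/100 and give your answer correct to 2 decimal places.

Cumulative frequencies: 17, 39, 62, 84, 132, 153
n = 153; position = 70n/100 = 107.1.
This falls in the class 80 ≤ m < 90: L = 80, F = 84, f = 48, h = 10.
70th percentile ≈ 80 + ((107.1 − 84) / 48) × 10 = 84.8125

84.81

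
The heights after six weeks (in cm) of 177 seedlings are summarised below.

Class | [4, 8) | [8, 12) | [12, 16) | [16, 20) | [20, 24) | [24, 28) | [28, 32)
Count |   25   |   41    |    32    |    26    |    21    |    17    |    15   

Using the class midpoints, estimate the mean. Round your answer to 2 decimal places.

15.99

Midpoints: 6, 10, 14, 18, 22, 26, 30
Σfm = 25×6 + 41×10 + 32×14 + 26×18 + 21×22 + 17×26 + 15×30 = 2830
n = Σf = 177
Mean = 2830 / 177 = 15.9887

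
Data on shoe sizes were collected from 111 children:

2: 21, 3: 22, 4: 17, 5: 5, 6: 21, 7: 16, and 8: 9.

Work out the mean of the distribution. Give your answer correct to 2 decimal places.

Values: 2, 3, 4, 5, 6, 7, 8
Σfx = 21×2 + 22×3 + 17×4 + 5×5 + 21×6 + 16×7 + 9×8 = 511
n = Σf = 111
Mean = 511 / 111 = 4.6036

4.60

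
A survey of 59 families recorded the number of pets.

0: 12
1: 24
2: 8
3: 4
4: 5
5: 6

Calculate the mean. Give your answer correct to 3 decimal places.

Values: 0, 1, 2, 3, 4, 5
Σfx = 12×0 + 24×1 + 8×2 + 4×3 + 5×4 + 6×5 = 102
n = Σf = 59
Mean = 102 / 59 = 1.7288

1.729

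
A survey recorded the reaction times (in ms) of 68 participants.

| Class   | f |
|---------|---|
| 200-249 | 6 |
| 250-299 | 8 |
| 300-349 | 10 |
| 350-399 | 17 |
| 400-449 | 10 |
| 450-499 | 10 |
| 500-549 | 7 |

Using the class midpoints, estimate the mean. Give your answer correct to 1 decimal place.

Midpoints: 224.5, 274.5, 324.5, 374.5, 424.5, 474.5, 524.5
Σfm = 6×224.5 + 8×274.5 + 10×324.5 + 17×374.5 + 10×424.5 + 10×474.5 + 7×524.5 = 25816
n = Σf = 68
Mean = 25816 / 68 = 379.6471

379.6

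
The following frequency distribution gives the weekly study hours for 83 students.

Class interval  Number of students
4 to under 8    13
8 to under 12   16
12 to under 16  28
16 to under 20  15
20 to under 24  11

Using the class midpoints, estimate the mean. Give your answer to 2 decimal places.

13.76

Midpoints: 6, 10, 14, 18, 22
Σfm = 13×6 + 16×10 + 28×14 + 15×18 + 11×22 = 1142
n = Σf = 83
Mean = 1142 / 83 = 13.7590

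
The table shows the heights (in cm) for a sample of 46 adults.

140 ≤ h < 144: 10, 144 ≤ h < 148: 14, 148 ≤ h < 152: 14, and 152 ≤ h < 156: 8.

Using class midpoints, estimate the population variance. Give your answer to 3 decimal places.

Midpoints: 142, 146, 150, 154
n = 46, Σfm = 6796, mean = 147.7391
Σfm² = 1004792
Σf(m − x̄)² = Σfm² − (Σfm)²/n = 1004792 − 6796²/46 = 756.8696
Population variance = 756.8696 / 46 = 16.4537

16.454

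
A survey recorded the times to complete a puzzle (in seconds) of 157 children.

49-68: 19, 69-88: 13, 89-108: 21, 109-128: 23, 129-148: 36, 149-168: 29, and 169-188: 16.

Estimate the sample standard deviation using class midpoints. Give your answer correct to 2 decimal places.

36.89

Midpoints: 58.5, 78.5, 98.5, 118.5, 138.5, 158.5, 178.5
n = 157, Σfm = 19364.5, mean = 123.3408
Σfm² = 2600753.25
Σf(m − x̄)² = Σfm² − (Σfm)²/n = 2600753.25 − 19364.5²/157 = 212321.0191
Sample variance = 212321.0191 / 156 = 1361.0322
Standard deviation = √1361.0322 = 36.8922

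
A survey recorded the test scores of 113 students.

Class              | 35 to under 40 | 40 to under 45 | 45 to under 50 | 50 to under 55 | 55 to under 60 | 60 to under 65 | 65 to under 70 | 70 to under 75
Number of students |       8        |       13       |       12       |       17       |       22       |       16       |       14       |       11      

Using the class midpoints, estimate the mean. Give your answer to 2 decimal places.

Midpoints: 37.5, 42.5, 47.5, 52.5, 57.5, 62.5, 67.5, 72.5
Σfm = 8×37.5 + 13×42.5 + 12×47.5 + 17×52.5 + 22×57.5 + 16×62.5 + 14×67.5 + 11×72.5 = 6322.5
n = Σf = 113
Mean = 6322.5 / 113 = 55.9513

55.95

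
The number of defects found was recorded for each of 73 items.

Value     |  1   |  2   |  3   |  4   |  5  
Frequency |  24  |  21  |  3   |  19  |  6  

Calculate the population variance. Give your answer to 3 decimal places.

Values: 1, 2, 3, 4, 5
n = 73, Σfx = 181, mean = 2.4795
Σfx² = 589
Σf(x − x̄)² = Σfx² − (Σfx)²/n = 589 − 181²/73 = 140.2192
Population variance = 140.2192 / 73 = 1.9208

1.921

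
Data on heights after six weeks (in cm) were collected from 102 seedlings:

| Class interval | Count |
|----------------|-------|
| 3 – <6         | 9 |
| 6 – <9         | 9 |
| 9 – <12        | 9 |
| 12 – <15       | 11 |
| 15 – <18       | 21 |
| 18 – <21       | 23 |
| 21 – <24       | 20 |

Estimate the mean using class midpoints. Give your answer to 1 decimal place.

15.6

Midpoints: 4.5, 7.5, 10.5, 13.5, 16.5, 19.5, 22.5
Σfm = 9×4.5 + 9×7.5 + 9×10.5 + 11×13.5 + 21×16.5 + 23×19.5 + 20×22.5 = 1596
n = Σf = 102
Mean = 1596 / 102 = 15.6471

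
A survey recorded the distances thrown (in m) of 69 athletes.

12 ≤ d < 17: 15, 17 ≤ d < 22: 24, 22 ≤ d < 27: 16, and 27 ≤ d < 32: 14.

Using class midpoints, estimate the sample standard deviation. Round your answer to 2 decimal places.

Midpoints: 14.5, 19.5, 24.5, 29.5
n = 69, Σfm = 1490.5, mean = 21.6014
Σfm² = 34067.25
Σf(m − x̄)² = Σfm² − (Σfm)²/n = 34067.25 − 1490.5²/69 = 1870.2899
Sample variance = 1870.2899 / 68 = 27.5043
Standard deviation = √27.5043 = 5.2445

5.24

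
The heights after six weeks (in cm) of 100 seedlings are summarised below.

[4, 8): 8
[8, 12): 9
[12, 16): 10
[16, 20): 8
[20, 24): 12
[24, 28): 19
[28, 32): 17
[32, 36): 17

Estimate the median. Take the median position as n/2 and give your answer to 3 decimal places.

24.632

Cumulative frequencies: 8, 17, 27, 35, 47, 66, 83, 100
n = 100; position = n/2 = 50.
This falls in the class [24, 28): L = 24, F = 47, f = 19, h = 4.
Median ≈ 24 + ((50 − 47) / 19) × 4 = 24.6316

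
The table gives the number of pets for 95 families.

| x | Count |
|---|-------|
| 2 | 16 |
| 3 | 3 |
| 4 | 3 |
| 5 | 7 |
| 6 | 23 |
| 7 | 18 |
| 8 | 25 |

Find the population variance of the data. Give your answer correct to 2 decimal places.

Values: 2, 3, 4, 5, 6, 7, 8
n = 95, Σfx = 552, mean = 5.8105
Σfx² = 3624
Σf(x − x̄)² = Σfx² − (Σfx)²/n = 3624 − 552²/95 = 416.5895
Population variance = 416.5895 / 95 = 4.3852

4.39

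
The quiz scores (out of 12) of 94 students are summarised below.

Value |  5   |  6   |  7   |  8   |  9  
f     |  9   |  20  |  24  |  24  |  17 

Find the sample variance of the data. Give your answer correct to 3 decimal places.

Values: 5, 6, 7, 8, 9
n = 94, Σfx = 678, mean = 7.2128
Σfx² = 5034
Σf(x − x̄)² = Σfx² − (Σfx)²/n = 5034 − 678²/94 = 143.7447
Sample variance = 143.7447 / 93 = 1.5456

1.546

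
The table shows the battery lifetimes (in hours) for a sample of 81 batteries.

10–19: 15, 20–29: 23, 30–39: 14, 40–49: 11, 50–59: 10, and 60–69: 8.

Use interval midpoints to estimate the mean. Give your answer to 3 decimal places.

34.747

Midpoints: 14.5, 24.5, 34.5, 44.5, 54.5, 64.5
Σfm = 15×14.5 + 23×24.5 + 14×34.5 + 11×44.5 + 10×54.5 + 8×64.5 = 2814.5
n = Σf = 81
Mean = 2814.5 / 81 = 34.7469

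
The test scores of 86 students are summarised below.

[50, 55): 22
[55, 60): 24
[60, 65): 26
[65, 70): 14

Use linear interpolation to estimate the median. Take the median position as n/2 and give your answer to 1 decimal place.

Cumulative frequencies: 22, 46, 72, 86
n = 86; position = n/2 = 43.
This falls in the class [55, 60): L = 55, F = 22, f = 24, h = 5.
Median ≈ 55 + ((43 − 22) / 24) × 5 = 59.3750

59.4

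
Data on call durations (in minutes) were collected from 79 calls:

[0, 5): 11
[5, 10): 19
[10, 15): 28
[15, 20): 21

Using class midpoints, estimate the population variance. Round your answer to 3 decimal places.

Midpoints: 2.5, 7.5, 12.5, 17.5
n = 79, Σfm = 887.5, mean = 11.2342
Σfm² = 11943.75
Σf(m − x̄)² = Σfm² − (Σfm)²/n = 11943.75 − 887.5²/79 = 1973.4177
Population variance = 1973.4177 / 79 = 24.9800

24.980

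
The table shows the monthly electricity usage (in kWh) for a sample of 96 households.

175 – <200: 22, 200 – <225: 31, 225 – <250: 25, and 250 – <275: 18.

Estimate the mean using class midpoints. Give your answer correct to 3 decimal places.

Midpoints: 187.5, 212.5, 237.5, 262.5
Σfm = 22×187.5 + 31×212.5 + 25×237.5 + 18×262.5 = 21375
n = Σf = 96
Mean = 21375 / 96 = 222.6562

222.656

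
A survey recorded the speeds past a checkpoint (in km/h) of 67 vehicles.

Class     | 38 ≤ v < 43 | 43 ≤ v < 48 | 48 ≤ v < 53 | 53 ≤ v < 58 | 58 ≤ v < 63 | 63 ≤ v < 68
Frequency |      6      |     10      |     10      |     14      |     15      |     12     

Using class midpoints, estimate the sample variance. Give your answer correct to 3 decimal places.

62.800

Midpoints: 40.5, 45.5, 50.5, 55.5, 60.5, 65.5
n = 67, Σfm = 3673.5, mean = 54.8284
Σfm² = 205556.75
Σf(m − x̄)² = Σfm² − (Σfm)²/n = 205556.75 − 3673.5²/67 = 4144.7761
Sample variance = 4144.7761 / 66 = 62.7996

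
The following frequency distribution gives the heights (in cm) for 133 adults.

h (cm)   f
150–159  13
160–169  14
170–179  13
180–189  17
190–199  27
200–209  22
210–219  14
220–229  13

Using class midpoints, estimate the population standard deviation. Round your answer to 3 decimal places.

Midpoints: 154.5, 164.5, 174.5, 184.5, 194.5, 204.5, 214.5, 224.5
n = 133, Σfm = 25388.5, mean = 190.8910
Σfm² = 4904503.25
Σf(m − x̄)² = Σfm² − (Σfm)²/n = 4904503.25 − 25388.5²/133 = 58067.6692
Population variance = 58067.6692 / 133 = 436.5990
Standard deviation = √436.5990 = 20.8950

20.895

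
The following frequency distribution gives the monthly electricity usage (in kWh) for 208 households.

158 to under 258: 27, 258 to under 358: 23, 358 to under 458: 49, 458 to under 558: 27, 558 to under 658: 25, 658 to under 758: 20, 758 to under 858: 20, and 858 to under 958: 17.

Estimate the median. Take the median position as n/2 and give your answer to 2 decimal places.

476.52

Cumulative frequencies: 27, 50, 99, 126, 151, 171, 191, 208
n = 208; position = n/2 = 104.
This falls in the class 458 to under 558: L = 458, F = 99, f = 27, h = 100.
Median ≈ 458 + ((104 − 99) / 27) × 100 = 476.5185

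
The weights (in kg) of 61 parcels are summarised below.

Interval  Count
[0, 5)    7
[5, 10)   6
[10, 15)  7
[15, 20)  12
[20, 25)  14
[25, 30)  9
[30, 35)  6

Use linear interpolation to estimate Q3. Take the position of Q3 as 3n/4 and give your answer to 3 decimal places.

Cumulative frequencies: 7, 13, 20, 32, 46, 55, 61
n = 61; position = 3n/4 = 45.75.
This falls in the class [20, 25): L = 20, F = 32, f = 14, h = 5.
Upper quartile ≈ 20 + ((45.75 − 32) / 14) × 5 = 24.9107

24.911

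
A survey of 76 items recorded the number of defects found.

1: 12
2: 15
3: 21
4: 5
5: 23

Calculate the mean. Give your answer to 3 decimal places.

3.158

Values: 1, 2, 3, 4, 5
Σfx = 12×1 + 15×2 + 21×3 + 5×4 + 23×5 = 240
n = Σf = 76
Mean = 240 / 76 = 3.1579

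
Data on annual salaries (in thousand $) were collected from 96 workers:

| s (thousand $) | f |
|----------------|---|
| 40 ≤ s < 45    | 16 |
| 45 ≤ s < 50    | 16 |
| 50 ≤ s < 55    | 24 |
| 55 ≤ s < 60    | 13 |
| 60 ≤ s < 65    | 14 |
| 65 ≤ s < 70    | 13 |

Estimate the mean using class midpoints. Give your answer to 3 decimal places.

Midpoints: 42.5, 47.5, 52.5, 57.5, 62.5, 67.5
Σfm = 16×42.5 + 16×47.5 + 24×52.5 + 13×57.5 + 14×62.5 + 13×67.5 = 5200
n = Σf = 96
Mean = 5200 / 96 = 54.1667

54.167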